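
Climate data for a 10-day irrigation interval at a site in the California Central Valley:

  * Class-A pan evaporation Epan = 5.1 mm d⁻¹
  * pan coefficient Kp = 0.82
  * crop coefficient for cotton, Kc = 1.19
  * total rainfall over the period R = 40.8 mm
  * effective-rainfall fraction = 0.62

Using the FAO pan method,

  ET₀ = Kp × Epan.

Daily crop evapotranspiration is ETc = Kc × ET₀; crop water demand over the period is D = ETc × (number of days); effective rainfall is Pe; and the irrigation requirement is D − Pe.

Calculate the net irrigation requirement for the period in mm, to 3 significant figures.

ET₀ = 0.82 × 5.1 = 4.1820 mm/d
ETc = Kc × ET₀ = 1.19 × 4.1820 = 4.9766 mm/d
Crop demand D = ETc × 10 d = 4.9766 × 10 = 49.766 mm
Pe = 0.62 × 40.8 = 25.296 mm
D − Pe = 49.766 − 25.296 = 24.470 mm

24.5 mm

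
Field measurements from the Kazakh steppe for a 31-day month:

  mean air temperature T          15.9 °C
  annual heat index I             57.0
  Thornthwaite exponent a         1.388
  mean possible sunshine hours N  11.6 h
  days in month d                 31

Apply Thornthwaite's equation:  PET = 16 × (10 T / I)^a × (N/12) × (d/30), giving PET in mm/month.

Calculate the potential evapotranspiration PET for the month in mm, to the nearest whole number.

10T/I = 10 × 15.9 / 57.0 = 2.7895
(10T/I)^a = 2.7895^1.388 = 4.1533
Uncorrected PET = 16 × 4.1533 = 66.453 mm
Correction = (N/12)(d/30) = (11.6/12)(31/30) = 0.9989
PET = 66.453 × 0.9989 = 66.380 mm/month

66 mm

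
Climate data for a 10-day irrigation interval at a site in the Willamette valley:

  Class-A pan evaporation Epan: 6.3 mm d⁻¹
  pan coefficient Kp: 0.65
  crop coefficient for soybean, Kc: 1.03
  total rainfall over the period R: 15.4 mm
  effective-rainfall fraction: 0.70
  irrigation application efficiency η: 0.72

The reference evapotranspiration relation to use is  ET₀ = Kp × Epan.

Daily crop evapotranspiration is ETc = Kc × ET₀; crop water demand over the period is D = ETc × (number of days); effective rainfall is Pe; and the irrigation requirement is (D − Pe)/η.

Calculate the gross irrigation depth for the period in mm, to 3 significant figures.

ET₀ = 0.65 × 6.3 = 4.0950 mm/d
ETc = Kc × ET₀ = 1.03 × 4.0950 = 4.2179 mm/d
Crop demand D = ETc × 10 d = 4.2179 × 10 = 42.179 mm
Pe = 0.70 × 15.4 = 10.780 mm
D − Pe = 42.179 − 10.780 = 31.399 mm
Gross irrigation = 31.399 / 0.72 = 43.610 mm

43.6 mm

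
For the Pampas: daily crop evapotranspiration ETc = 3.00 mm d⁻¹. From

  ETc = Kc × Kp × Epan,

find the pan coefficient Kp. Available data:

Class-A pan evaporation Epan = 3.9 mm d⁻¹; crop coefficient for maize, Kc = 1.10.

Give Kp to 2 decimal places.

ETc = Kc × Kp × Epan  ⇒  Kp = ETc / (Kc × Epan)
Kp = 3.00 / (1.10 × 3.9) = 3.00 / 4.290 = 0.6993

0.70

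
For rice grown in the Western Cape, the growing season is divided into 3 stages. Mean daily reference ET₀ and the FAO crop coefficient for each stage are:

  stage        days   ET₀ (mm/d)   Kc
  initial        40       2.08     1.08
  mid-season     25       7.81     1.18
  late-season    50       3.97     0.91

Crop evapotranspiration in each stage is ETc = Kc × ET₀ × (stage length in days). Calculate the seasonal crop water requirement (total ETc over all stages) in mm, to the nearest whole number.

initial: 1.08 × 2.08 × 40 = 89.86 mm
mid-season: 1.18 × 7.81 × 25 = 230.40 mm
late-season: 0.91 × 3.97 × 50 = 180.64 mm
Seasonal total = 500.90 mm

501 mm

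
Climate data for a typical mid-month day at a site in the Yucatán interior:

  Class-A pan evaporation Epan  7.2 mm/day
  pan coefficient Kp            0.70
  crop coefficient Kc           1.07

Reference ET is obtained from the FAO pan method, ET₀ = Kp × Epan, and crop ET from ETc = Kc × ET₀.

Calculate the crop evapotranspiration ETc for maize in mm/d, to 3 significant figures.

5.39 mm/d

ET₀ = 0.70 × 7.2 = 5.0400 mm/d
ETc = Kc × ET₀ = 1.07 × 5.0400 = 5.3928 mm/d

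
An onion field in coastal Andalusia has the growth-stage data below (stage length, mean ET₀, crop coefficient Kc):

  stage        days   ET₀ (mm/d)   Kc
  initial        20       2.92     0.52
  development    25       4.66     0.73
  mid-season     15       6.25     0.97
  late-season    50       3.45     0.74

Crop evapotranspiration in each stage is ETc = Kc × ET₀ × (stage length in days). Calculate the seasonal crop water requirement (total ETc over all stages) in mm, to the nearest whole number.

334 mm

initial: 0.52 × 2.92 × 20 = 30.37 mm
development: 0.73 × 4.66 × 25 = 85.05 mm
mid-season: 0.97 × 6.25 × 15 = 90.94 mm
late-season: 0.74 × 3.45 × 50 = 127.65 mm
Seasonal total = 334.01 mm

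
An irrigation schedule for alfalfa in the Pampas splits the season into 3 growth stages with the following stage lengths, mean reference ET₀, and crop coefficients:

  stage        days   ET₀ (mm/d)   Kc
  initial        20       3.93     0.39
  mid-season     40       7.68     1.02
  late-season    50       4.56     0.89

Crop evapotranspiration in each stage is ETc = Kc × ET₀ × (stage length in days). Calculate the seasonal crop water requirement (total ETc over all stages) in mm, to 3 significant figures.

initial: 0.39 × 3.93 × 20 = 30.65 mm
mid-season: 1.02 × 7.68 × 40 = 313.34 mm
late-season: 0.89 × 4.56 × 50 = 202.92 mm
Seasonal total = 546.91 mm

547 mm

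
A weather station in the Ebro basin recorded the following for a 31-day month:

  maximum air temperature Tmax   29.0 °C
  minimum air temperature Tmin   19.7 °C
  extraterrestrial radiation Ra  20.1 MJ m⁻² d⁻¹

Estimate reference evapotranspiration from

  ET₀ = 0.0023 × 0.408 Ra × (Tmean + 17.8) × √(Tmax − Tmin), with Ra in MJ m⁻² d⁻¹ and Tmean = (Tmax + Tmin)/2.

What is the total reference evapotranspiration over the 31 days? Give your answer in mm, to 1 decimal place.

Tmean = (29.0 + 19.7)/2 = 24.35 °C
0.408 Ra = 0.408 × 20.1 = 8.2008 mm/d equivalent
ET₀ = 0.0023 × 8.2008 × (24.35 + 17.8) × √9.3 = 0.0023 × 8.2008 × 42.15 × 3.0496 = 2.4245 mm/d
Over 31 days: 2.4245 × 31 = 75.160 mm

75.2 mm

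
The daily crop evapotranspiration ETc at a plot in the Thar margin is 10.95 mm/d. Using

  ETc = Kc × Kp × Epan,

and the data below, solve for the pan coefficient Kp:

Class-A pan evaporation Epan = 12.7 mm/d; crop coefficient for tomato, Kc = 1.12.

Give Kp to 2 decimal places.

ETc = Kc × Kp × Epan  ⇒  Kp = ETc / (Kc × Epan)
Kp = 10.95 / (1.12 × 12.7) = 10.95 / 14.224 = 0.7698

0.77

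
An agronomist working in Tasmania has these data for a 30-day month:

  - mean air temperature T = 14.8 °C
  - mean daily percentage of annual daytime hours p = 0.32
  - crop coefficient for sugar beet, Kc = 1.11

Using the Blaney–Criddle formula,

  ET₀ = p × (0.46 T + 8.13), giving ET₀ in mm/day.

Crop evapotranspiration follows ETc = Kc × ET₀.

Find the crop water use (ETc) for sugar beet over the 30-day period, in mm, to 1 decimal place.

159.2 mm

ET₀ = 0.32 × (0.46 × 14.8 + 8.13) = 0.32 × 14.938 = 4.7802 mm/d
ETc = Kc × ET₀ = 1.11 × 4.7802 = 5.3060 mm/d
Over 30 days: 5.3060 × 30 = 159.180 mm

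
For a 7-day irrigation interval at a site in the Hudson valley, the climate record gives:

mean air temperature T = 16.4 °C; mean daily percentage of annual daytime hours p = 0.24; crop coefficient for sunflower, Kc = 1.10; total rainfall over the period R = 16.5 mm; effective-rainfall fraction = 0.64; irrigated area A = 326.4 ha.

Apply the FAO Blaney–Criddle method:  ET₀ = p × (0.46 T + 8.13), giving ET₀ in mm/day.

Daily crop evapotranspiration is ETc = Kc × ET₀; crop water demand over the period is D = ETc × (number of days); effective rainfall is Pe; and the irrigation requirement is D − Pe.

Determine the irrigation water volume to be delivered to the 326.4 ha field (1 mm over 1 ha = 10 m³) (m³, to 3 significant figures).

ET₀ = 0.24 × (0.46 × 16.4 + 8.13) = 0.24 × 15.674 = 3.7618 mm/d
ETc = Kc × ET₀ = 1.10 × 3.7618 = 4.1380 mm/d
Crop demand D = ETc × 7 d = 4.1380 × 7 = 28.966 mm
Pe = 0.64 × 16.5 = 10.560 mm
D − Pe = 28.966 − 10.560 = 18.406 mm
Volume = 18.406 mm × 326.4 ha × 10 = 60077.2 m³

60100 m³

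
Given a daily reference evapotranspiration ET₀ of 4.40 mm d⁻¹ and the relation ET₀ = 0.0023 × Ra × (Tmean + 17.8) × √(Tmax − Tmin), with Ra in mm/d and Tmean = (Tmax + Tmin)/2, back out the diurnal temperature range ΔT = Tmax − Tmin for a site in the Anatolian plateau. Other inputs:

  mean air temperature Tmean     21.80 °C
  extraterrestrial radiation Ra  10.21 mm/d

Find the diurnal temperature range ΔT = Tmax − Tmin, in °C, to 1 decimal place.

22.4 °C

√ΔT = ET₀ / [0.0023 × Ra × (Tmean+17.8)] = 4.40 / (0.0023 × 10.21 × 39.60) = 4.7316
ΔT = 4.7316² = 22.388 °C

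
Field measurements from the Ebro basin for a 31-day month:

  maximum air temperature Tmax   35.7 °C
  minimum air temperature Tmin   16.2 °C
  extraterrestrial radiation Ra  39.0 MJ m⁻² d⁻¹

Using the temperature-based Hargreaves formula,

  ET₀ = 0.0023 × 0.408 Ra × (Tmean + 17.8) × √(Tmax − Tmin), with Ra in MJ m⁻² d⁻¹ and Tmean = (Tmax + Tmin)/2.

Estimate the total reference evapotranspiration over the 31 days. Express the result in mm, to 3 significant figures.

219 mm

Tmean = (35.7 + 16.2)/2 = 25.95 °C
0.408 Ra = 0.408 × 39.0 = 15.9120 mm/d equivalent
ET₀ = 0.0023 × 15.9120 × (25.95 + 17.8) × √19.5 = 0.0023 × 15.9120 × 43.75 × 4.4159 = 7.0705 mm/d
Over 31 days: 7.0705 × 31 = 219.186 mm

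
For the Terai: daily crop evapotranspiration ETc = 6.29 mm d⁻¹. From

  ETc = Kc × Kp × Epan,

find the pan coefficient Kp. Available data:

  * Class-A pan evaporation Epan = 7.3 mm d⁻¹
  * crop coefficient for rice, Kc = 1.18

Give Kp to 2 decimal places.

ETc = Kc × Kp × Epan  ⇒  Kp = ETc / (Kc × Epan)
Kp = 6.29 / (1.18 × 7.3) = 6.29 / 8.614 = 0.7302

0.73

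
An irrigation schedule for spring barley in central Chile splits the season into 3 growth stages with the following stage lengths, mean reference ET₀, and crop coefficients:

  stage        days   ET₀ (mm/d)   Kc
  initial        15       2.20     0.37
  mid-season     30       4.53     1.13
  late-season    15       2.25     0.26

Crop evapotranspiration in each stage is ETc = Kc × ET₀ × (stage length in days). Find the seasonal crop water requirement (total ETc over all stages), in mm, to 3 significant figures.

175 mm

initial: 0.37 × 2.20 × 15 = 12.21 mm
mid-season: 1.13 × 4.53 × 30 = 153.57 mm
late-season: 0.26 × 2.25 × 15 = 8.78 mm
Seasonal total = 174.56 mm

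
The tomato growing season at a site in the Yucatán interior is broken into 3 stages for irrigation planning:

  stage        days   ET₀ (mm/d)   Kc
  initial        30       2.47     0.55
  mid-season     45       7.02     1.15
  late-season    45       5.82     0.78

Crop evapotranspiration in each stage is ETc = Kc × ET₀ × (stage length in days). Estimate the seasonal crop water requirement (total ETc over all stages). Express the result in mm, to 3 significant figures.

initial: 0.55 × 2.47 × 30 = 40.76 mm
mid-season: 1.15 × 7.02 × 45 = 363.29 mm
late-season: 0.78 × 5.82 × 45 = 204.28 mm
Seasonal total = 608.33 mm

608 mm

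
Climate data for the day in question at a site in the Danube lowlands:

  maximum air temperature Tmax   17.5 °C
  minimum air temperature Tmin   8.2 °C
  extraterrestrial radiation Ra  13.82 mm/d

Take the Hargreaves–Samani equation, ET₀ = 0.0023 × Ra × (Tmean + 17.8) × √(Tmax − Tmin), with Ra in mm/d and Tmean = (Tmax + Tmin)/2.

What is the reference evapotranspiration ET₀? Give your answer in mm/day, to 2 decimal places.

Tmean = (17.5 + 8.2)/2 = 12.85 °C
ET₀ = 0.0023 × 13.82 × (12.85 + 17.8) × √9.3 = 0.0023 × 13.82 × 30.65 × 3.0496 = 2.9710 mm/d

2.97 mm/day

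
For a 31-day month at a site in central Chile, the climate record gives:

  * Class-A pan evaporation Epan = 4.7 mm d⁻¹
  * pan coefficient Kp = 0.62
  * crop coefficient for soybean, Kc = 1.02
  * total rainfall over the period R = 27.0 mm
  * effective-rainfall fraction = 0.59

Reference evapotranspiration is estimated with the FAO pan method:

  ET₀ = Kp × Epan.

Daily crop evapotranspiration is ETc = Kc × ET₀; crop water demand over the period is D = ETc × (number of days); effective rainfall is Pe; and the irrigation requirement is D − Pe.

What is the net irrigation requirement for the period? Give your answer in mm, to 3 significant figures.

ET₀ = 0.62 × 4.7 = 2.9140 mm/d
ETc = Kc × ET₀ = 1.02 × 2.9140 = 2.9723 mm/d
Crop demand D = ETc × 31 d = 2.9723 × 31 = 92.141 mm
Pe = 0.59 × 27.0 = 15.930 mm
D − Pe = 92.141 − 15.930 = 76.211 mm

76.2 mm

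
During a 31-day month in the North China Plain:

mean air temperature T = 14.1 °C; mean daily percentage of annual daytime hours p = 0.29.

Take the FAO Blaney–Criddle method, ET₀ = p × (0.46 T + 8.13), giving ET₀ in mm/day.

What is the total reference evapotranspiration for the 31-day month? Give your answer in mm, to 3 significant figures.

131 mm

ET₀ = 0.29 × (0.46 × 14.1 + 8.13) = 0.29 × 14.616 = 4.2386 mm/d
Monthly total = 4.2386 × 31 = 131.397 mm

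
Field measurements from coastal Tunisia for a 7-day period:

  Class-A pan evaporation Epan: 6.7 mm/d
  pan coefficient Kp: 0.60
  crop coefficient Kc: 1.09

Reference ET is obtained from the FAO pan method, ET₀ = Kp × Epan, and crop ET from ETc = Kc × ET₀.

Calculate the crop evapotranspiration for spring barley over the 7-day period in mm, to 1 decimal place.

ET₀ = 0.60 × 6.7 = 4.0200 mm/d
ETc = Kc × ET₀ = 1.09 × 4.0200 = 4.3818 mm/d
Over 7 days: 4.3818 × 7 = 30.673 mm

30.7 mm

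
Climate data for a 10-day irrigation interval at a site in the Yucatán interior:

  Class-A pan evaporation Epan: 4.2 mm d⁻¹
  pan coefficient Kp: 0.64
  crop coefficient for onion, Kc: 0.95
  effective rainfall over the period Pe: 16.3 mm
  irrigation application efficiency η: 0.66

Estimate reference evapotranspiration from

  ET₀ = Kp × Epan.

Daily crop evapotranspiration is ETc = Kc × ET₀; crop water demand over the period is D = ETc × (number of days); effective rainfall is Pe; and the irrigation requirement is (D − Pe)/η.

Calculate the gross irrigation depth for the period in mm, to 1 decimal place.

ET₀ = 0.64 × 4.2 = 2.6880 mm/d
ETc = Kc × ET₀ = 0.95 × 2.6880 = 2.5536 mm/d
Crop demand D = ETc × 10 d = 2.5536 × 10 = 25.536 mm
D − Pe = 25.536 − 16.3 = 9.236 mm
Gross irrigation = 9.236 / 0.66 = 13.994 mm

14.0 mm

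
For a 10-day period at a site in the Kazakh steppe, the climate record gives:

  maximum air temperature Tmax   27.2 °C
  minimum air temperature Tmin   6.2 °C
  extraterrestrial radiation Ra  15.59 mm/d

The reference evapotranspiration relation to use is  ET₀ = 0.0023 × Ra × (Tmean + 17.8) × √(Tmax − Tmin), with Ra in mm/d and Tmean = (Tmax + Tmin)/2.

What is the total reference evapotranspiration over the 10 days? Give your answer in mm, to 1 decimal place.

56.7 mm

Tmean = (27.2 + 6.2)/2 = 16.70 °C
ET₀ = 0.0023 × 15.59 × (16.70 + 17.8) × √21.0 = 0.0023 × 15.59 × 34.50 × 4.5826 = 5.6690 mm/d
Over 10 days: 5.6690 × 10 = 56.690 mm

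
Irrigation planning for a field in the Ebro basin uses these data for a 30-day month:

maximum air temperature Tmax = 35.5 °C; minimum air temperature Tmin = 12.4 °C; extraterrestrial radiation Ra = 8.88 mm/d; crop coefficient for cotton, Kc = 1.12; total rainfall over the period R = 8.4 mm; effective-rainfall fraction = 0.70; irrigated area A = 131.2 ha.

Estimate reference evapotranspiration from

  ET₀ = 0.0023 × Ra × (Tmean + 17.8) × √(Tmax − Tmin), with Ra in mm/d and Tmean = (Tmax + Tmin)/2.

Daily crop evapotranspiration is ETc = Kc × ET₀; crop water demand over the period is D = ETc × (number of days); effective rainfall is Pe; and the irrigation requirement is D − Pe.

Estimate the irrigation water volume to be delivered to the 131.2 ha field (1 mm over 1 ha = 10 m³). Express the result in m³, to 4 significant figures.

Tmean = (35.5 + 12.4)/2 = 23.95 °C
ET₀ = 0.0023 × 8.88 × (23.95 + 17.8) × √23.1 = 0.0023 × 8.88 × 41.75 × 4.8062 = 4.0983 mm/d
ETc = Kc × ET₀ = 1.12 × 4.0983 = 4.5901 mm/d
Crop demand D = ETc × 30 d = 4.5901 × 30 = 137.703 mm
Pe = 0.70 × 8.4 = 5.880 mm
D − Pe = 137.703 − 5.880 = 131.823 mm
Volume = 131.823 mm × 131.2 ha × 10 = 172951.8 m³

173000 m³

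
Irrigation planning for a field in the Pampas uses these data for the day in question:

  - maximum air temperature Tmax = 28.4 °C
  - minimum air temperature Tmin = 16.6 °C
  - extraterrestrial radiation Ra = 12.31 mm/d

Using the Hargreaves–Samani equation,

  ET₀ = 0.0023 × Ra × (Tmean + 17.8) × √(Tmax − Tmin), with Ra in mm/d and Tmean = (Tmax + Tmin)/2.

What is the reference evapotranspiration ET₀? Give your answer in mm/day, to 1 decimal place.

3.9 mm/day

Tmean = (28.4 + 16.6)/2 = 22.50 °C
ET₀ = 0.0023 × 12.31 × (22.50 + 17.8) × √11.8 = 0.0023 × 12.31 × 40.30 × 3.4351 = 3.9195 mm/d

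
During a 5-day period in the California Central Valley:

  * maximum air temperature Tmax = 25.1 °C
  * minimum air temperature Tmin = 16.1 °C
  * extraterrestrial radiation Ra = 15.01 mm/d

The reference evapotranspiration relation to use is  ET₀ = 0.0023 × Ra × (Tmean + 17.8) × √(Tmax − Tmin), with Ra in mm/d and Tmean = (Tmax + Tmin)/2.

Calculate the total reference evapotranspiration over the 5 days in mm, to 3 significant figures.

Tmean = (25.1 + 16.1)/2 = 20.60 °C
ET₀ = 0.0023 × 15.01 × (20.60 + 17.8) × √9.0 = 0.0023 × 15.01 × 38.40 × 3.0000 = 3.9770 mm/d
Over 5 days: 3.9770 × 5 = 19.885 mm

19.9 mm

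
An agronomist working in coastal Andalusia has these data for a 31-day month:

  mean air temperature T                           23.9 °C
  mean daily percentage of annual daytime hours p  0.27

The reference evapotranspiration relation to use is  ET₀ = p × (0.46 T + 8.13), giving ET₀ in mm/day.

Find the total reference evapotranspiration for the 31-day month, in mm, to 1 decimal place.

ET₀ = 0.27 × (0.46 × 23.9 + 8.13) = 0.27 × 19.124 = 5.1635 mm/d
Monthly total = 5.1635 × 31 = 160.069 mm

160.1 mm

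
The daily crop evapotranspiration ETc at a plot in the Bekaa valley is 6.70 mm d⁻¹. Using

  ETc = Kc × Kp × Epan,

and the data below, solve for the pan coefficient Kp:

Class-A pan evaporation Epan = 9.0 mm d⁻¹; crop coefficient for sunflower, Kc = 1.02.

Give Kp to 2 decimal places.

0.73

ETc = Kc × Kp × Epan  ⇒  Kp = ETc / (Kc × Epan)
Kp = 6.70 / (1.02 × 9.0) = 6.70 / 9.180 = 0.7298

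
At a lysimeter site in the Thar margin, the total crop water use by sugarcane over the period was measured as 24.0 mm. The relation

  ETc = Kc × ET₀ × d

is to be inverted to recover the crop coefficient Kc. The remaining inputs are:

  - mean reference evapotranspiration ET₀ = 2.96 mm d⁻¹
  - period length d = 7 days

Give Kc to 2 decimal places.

1.16

ETc = Kc × ET₀ × d  ⇒  Kc = ETc / (ET₀ × d)
Kc = 24.0 / (2.96 × 7) = 24.0 / 20.72 = 1.1583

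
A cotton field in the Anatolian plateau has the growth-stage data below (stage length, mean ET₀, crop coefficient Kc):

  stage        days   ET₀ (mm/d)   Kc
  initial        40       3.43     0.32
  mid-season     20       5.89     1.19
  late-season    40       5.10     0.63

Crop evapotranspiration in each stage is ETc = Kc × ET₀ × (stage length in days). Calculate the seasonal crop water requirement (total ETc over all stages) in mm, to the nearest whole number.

313 mm

initial: 0.32 × 3.43 × 40 = 43.90 mm
mid-season: 1.19 × 5.89 × 20 = 140.18 mm
late-season: 0.63 × 5.10 × 40 = 128.52 mm
Seasonal total = 312.60 mm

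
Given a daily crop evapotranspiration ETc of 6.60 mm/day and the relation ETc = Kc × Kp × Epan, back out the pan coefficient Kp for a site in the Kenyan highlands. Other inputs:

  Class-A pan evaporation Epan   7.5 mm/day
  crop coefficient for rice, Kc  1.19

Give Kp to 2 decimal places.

ETc = Kc × Kp × Epan  ⇒  Kp = ETc / (Kc × Epan)
Kp = 6.60 / (1.19 × 7.5) = 6.60 / 8.925 = 0.7395

0.74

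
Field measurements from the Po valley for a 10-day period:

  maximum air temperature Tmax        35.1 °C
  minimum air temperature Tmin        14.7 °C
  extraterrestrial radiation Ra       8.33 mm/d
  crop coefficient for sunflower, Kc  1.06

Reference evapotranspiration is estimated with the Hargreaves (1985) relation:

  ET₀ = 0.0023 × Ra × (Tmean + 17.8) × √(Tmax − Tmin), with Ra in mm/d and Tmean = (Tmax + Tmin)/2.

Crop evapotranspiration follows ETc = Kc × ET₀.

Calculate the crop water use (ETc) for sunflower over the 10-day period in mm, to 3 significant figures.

Tmean = (35.1 + 14.7)/2 = 24.90 °C
ET₀ = 0.0023 × 8.33 × (24.90 + 17.8) × √20.4 = 0.0023 × 8.33 × 42.70 × 4.5166 = 3.6950 mm/d
ETc = Kc × ET₀ = 1.06 × 3.6950 = 3.9167 mm/d
Over 10 days: 3.9167 × 10 = 39.167 mm

39.2 mm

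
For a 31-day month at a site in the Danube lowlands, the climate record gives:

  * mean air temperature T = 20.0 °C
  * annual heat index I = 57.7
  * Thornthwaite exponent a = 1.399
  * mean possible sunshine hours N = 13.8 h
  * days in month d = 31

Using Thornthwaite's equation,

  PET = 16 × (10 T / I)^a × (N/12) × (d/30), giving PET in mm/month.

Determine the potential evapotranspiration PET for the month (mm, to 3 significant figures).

10T/I = 10 × 20.0 / 57.7 = 3.4662
(10T/I)^a = 3.4662^1.399 = 5.6919
Uncorrected PET = 16 × 5.6919 = 91.070 mm
Correction = (N/12)(d/30) = (13.8/12)(31/30) = 1.1883
PET = 91.070 × 1.1883 = 108.218 mm/month

108 mm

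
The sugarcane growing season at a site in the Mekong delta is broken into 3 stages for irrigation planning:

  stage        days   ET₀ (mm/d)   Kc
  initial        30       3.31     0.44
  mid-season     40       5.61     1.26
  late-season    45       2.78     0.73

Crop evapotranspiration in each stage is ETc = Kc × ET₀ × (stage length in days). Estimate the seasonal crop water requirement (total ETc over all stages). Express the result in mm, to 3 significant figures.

initial: 0.44 × 3.31 × 30 = 43.69 mm
mid-season: 1.26 × 5.61 × 40 = 282.74 mm
late-season: 0.73 × 2.78 × 45 = 91.32 mm
Seasonal total = 417.75 mm

418 mm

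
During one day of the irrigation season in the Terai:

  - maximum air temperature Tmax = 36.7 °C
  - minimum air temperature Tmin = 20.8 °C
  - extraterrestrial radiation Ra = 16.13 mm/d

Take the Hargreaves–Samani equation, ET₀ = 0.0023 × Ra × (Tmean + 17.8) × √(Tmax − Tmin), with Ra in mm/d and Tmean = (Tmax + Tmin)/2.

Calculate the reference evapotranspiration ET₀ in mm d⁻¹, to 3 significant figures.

Tmean = (36.7 + 20.8)/2 = 28.75 °C
ET₀ = 0.0023 × 16.13 × (28.75 + 17.8) × √15.9 = 0.0023 × 16.13 × 46.55 × 3.9875 = 6.8862 mm/d

6.89 mm d⁻¹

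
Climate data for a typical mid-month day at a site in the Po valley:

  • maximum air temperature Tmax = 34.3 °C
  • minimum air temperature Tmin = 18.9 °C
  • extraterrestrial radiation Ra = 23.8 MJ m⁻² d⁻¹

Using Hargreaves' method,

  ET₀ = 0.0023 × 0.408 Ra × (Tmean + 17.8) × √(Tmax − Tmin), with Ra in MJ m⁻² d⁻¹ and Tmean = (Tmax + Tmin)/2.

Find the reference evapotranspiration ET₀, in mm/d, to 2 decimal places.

3.89 mm/d

Tmean = (34.3 + 18.9)/2 = 26.60 °C
0.408 Ra = 0.408 × 23.8 = 9.7104 mm/d equivalent
ET₀ = 0.0023 × 9.7104 × (26.60 + 17.8) × √15.4 = 0.0023 × 9.7104 × 44.40 × 3.9243 = 3.8914 mm/d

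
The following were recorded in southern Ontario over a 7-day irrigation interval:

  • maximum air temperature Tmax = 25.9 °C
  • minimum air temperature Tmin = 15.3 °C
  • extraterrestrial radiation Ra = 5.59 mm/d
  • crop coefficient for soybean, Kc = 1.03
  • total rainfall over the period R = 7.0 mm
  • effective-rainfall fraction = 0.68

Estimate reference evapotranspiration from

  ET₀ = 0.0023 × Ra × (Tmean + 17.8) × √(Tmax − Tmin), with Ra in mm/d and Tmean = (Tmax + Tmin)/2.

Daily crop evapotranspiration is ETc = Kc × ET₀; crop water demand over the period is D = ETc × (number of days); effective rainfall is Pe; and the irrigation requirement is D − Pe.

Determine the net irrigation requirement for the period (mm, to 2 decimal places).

6.83 mm

Tmean = (25.9 + 15.3)/2 = 20.60 °C
ET₀ = 0.0023 × 5.59 × (20.60 + 17.8) × √10.6 = 0.0023 × 5.59 × 38.40 × 3.2558 = 1.6074 mm/d
ETc = Kc × ET₀ = 1.03 × 1.6074 = 1.6556 mm/d
Crop demand D = ETc × 7 d = 1.6556 × 7 = 11.589 mm
Pe = 0.68 × 7.0 = 4.760 mm
D − Pe = 11.589 − 4.760 = 6.829 mm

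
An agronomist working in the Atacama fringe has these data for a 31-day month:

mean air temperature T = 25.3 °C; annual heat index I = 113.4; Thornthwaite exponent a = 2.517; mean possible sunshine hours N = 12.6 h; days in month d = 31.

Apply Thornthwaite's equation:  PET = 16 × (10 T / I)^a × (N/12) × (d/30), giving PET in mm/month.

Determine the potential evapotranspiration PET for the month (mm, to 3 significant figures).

10T/I = 10 × 25.3 / 113.4 = 2.2310
(10T/I)^a = 2.2310^2.517 = 7.5366
Uncorrected PET = 16 × 7.5366 = 120.586 mm
Correction = (N/12)(d/30) = (12.6/12)(31/30) = 1.0850
PET = 120.586 × 1.0850 = 130.836 mm/month

131 mm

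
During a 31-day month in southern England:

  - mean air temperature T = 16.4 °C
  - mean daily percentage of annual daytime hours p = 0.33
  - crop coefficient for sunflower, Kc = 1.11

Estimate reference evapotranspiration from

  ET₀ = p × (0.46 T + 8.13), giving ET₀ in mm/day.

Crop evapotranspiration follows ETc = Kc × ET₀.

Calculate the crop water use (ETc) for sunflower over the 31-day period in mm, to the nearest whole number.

178 mm

ET₀ = 0.33 × (0.46 × 16.4 + 8.13) = 0.33 × 15.674 = 5.1724 mm/d
ETc = Kc × ET₀ = 1.11 × 5.1724 = 5.7414 mm/d
Over 31 days: 5.7414 × 31 = 177.983 mm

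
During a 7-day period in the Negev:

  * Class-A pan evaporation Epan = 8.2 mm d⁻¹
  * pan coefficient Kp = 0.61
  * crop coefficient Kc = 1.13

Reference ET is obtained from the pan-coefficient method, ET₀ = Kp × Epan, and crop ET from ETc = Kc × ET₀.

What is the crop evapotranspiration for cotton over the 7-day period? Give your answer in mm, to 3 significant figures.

ET₀ = 0.61 × 8.2 = 5.0020 mm/d
ETc = Kc × ET₀ = 1.13 × 5.0020 = 5.6523 mm/d
Over 7 days: 5.6523 × 7 = 39.566 mm

39.6 mm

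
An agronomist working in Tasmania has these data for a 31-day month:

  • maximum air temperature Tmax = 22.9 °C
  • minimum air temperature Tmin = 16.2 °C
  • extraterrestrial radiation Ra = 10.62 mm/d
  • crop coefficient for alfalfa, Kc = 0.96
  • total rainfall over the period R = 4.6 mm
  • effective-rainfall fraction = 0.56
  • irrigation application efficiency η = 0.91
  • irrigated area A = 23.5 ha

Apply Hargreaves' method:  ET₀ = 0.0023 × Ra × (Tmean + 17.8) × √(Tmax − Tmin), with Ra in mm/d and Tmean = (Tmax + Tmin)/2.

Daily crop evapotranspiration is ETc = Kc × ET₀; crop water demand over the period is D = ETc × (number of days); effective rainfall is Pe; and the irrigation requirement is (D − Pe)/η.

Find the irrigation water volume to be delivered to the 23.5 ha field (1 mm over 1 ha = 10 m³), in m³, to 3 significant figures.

Tmean = (22.9 + 16.2)/2 = 19.55 °C
ET₀ = 0.0023 × 10.62 × (19.55 + 17.8) × √6.7 = 0.0023 × 10.62 × 37.35 × 2.5884 = 2.3614 mm/d
ETc = Kc × ET₀ = 0.96 × 2.3614 = 2.2669 mm/d
Crop demand D = ETc × 31 d = 2.2669 × 31 = 70.274 mm
Pe = 0.56 × 4.6 = 2.576 mm
D − Pe = 70.274 − 2.576 = 67.698 mm
Gross irrigation = 67.698 / 0.91 = 74.393 mm
Volume = 74.393 mm × 23.5 ha × 10 = 17482.4 m³

17500 m³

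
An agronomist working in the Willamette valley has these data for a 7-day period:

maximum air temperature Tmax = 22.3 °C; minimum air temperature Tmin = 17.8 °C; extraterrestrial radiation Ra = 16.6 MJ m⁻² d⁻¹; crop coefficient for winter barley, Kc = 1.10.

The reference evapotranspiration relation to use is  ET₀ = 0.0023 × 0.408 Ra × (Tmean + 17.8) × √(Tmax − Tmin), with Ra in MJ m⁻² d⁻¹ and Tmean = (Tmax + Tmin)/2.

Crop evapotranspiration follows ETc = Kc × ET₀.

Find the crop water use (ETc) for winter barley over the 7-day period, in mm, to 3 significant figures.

Tmean = (22.3 + 17.8)/2 = 20.05 °C
0.408 Ra = 0.408 × 16.6 = 6.7728 mm/d equivalent
ET₀ = 0.0023 × 6.7728 × (20.05 + 17.8) × √4.5 = 0.0023 × 6.7728 × 37.85 × 2.1213 = 1.2507 mm/d
ETc = Kc × ET₀ = 1.10 × 1.2507 = 1.3758 mm/d
Over 7 days: 1.3758 × 7 = 9.631 mm

9.63 mm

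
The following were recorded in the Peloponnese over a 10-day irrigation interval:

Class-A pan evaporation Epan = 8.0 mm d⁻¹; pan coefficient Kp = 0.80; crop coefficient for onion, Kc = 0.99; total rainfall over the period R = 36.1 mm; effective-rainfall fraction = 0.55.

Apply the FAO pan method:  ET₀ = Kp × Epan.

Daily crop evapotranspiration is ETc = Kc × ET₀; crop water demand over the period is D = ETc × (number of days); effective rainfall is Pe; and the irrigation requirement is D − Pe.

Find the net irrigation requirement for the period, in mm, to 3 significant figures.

43.5 mm

ET₀ = 0.80 × 8.0 = 6.4000 mm/d
ETc = Kc × ET₀ = 0.99 × 6.4000 = 6.3360 mm/d
Crop demand D = ETc × 10 d = 6.3360 × 10 = 63.360 mm
Pe = 0.55 × 36.1 = 19.855 mm
D − Pe = 63.360 − 19.855 = 43.505 mm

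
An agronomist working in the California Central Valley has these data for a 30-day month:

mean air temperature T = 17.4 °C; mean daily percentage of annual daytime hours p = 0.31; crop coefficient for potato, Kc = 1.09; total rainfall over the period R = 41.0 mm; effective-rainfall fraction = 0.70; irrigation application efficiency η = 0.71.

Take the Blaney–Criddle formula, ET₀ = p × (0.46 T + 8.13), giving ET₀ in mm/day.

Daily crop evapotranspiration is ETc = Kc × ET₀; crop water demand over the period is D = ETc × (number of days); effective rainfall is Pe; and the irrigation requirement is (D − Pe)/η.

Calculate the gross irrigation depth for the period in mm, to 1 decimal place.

ET₀ = 0.31 × (0.46 × 17.4 + 8.13) = 0.31 × 16.134 = 5.0015 mm/d
ETc = Kc × ET₀ = 1.09 × 5.0015 = 5.4516 mm/d
Crop demand D = ETc × 30 d = 5.4516 × 30 = 163.548 mm
Pe = 0.70 × 41.0 = 28.700 mm
D − Pe = 163.548 − 28.700 = 134.848 mm
Gross irrigation = 134.848 / 0.71 = 189.927 mm

189.9 mm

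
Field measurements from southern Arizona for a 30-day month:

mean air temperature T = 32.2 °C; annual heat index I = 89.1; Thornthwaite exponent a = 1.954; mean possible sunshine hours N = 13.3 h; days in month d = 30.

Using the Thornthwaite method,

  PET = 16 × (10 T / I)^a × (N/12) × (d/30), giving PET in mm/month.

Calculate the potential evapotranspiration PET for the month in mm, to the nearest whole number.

10T/I = 10 × 32.2 / 89.1 = 3.6139
(10T/I)^a = 3.6139^1.954 = 12.3108
Uncorrected PET = 16 × 12.3108 = 196.973 mm
Correction = (N/12)(d/30) = (13.3/12)(30/30) = 1.1083
PET = 196.973 × 1.1083 = 218.305 mm/month

218 mm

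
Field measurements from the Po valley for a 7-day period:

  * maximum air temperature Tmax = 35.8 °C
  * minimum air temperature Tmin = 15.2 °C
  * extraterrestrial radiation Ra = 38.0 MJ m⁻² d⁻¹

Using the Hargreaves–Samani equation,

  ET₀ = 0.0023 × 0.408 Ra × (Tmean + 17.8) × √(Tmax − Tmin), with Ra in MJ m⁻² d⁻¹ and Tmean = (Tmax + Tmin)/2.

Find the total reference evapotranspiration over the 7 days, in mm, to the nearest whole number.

Tmean = (35.8 + 15.2)/2 = 25.50 °C
0.408 Ra = 0.408 × 38.0 = 15.5040 mm/d equivalent
ET₀ = 0.0023 × 15.5040 × (25.50 + 17.8) × √20.6 = 0.0023 × 15.5040 × 43.30 × 4.5387 = 7.0079 mm/d
Over 7 days: 7.0079 × 7 = 49.055 mm

49 mm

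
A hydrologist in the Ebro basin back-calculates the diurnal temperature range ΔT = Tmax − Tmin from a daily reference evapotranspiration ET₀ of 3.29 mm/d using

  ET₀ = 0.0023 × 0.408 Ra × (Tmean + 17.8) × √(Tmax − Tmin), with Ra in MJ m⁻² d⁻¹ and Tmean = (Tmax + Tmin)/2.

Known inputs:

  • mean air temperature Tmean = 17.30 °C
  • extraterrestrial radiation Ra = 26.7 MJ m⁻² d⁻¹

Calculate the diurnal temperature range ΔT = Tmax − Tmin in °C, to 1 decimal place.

√ΔT = ET₀ / [0.0023 × 0.408 × Ra × (Tmean+17.8)] = 3.29 / (0.0023 × 10.8936 × 35.10) = 3.7410
ΔT = 3.7410² = 13.995 °C

14.0 °C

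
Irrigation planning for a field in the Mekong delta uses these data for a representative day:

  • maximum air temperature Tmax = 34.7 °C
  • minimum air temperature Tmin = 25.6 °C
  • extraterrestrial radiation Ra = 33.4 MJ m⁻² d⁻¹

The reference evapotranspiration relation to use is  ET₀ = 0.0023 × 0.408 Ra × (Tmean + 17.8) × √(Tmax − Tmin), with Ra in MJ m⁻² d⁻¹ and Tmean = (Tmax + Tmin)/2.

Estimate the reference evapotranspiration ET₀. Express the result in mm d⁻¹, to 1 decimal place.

Tmean = (34.7 + 25.6)/2 = 30.15 °C
0.408 Ra = 0.408 × 33.4 = 13.6272 mm/d equivalent
ET₀ = 0.0023 × 13.6272 × (30.15 + 17.8) × √9.1 = 0.0023 × 13.6272 × 47.95 × 3.0166 = 4.5336 mm/d

4.5 mm d⁻¹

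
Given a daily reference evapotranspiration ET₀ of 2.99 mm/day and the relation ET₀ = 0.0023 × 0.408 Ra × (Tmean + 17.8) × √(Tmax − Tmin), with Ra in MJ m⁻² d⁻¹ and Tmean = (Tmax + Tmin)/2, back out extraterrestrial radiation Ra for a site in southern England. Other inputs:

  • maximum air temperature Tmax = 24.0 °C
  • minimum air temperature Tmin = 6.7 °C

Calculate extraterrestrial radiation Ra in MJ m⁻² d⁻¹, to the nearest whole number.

Tmean = (24.0+6.7)/2 = 15.35 °C; ΔT = 17.3
Ra = ET₀ / [0.0023 × 0.408 × (Tmean+17.8) × √ΔT]
   = 2.99 / (0.0023 × 0.408 × 33.15 × 4.1593) = 23.109 MJ m⁻² d⁻¹

23 MJ m⁻² d⁻¹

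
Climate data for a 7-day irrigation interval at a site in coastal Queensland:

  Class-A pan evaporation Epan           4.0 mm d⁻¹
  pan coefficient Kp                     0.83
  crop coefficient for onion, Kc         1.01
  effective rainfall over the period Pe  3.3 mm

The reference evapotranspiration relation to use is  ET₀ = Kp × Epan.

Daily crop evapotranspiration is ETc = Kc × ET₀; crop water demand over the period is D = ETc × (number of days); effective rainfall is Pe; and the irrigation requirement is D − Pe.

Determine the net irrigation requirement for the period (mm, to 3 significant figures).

ET₀ = 0.83 × 4.0 = 3.3200 mm/d
ETc = Kc × ET₀ = 1.01 × 3.3200 = 3.3532 mm/d
Crop demand D = ETc × 7 d = 3.3532 × 7 = 23.472 mm
D − Pe = 23.472 − 3.3 = 20.172 mm

20.2 mm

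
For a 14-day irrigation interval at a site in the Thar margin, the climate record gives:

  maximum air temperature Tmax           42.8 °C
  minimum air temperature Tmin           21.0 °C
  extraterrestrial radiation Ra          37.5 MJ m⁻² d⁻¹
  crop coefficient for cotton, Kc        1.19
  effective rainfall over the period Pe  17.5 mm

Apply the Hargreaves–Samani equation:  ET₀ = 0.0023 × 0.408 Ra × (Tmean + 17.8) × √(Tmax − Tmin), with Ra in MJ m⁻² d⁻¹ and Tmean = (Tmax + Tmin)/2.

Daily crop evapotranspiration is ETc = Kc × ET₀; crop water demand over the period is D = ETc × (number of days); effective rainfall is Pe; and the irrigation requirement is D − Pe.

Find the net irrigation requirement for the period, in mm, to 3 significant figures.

119 mm

Tmean = (42.8 + 21.0)/2 = 31.90 °C
0.408 Ra = 0.408 × 37.5 = 15.3000 mm/d equivalent
ET₀ = 0.0023 × 15.3000 × (31.90 + 17.8) × √21.8 = 0.0023 × 15.3000 × 49.70 × 4.6690 = 8.1658 mm/d
ETc = Kc × ET₀ = 1.19 × 8.1658 = 9.7173 mm/d
Crop demand D = ETc × 14 d = 9.7173 × 14 = 136.042 mm
D − Pe = 136.042 − 17.5 = 118.542 mm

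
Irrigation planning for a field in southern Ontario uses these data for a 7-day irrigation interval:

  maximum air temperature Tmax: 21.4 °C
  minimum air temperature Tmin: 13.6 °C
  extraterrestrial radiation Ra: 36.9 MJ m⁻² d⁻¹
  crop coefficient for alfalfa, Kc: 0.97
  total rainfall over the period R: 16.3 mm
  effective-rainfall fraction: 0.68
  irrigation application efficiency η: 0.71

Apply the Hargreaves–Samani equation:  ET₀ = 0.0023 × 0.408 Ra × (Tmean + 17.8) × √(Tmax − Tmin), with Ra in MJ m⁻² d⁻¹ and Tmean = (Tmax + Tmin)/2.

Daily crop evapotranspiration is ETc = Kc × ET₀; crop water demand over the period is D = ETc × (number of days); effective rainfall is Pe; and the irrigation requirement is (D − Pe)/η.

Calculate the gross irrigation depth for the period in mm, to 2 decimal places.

17.04 mm

Tmean = (21.4 + 13.6)/2 = 17.50 °C
0.408 Ra = 0.408 × 36.9 = 15.0552 mm/d equivalent
ET₀ = 0.0023 × 15.0552 × (17.50 + 17.8) × √7.8 = 0.0023 × 15.0552 × 35.30 × 2.7928 = 3.4137 mm/d
ETc = Kc × ET₀ = 0.97 × 3.4137 = 3.3113 mm/d
Crop demand D = ETc × 7 d = 3.3113 × 7 = 23.179 mm
Pe = 0.68 × 16.3 = 11.084 mm
D − Pe = 23.179 − 11.084 = 12.095 mm
Gross irrigation = 12.095 / 0.71 = 17.035 mm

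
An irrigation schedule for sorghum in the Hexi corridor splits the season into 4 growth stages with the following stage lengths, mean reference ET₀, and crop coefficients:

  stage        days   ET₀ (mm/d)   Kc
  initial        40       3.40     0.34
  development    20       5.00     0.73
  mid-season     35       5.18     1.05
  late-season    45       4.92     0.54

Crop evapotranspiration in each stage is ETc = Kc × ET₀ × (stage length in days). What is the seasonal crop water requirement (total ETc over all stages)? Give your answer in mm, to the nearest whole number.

429 mm

initial: 0.34 × 3.40 × 40 = 46.24 mm
development: 0.73 × 5.00 × 20 = 73.00 mm
mid-season: 1.05 × 5.18 × 35 = 190.37 mm
late-season: 0.54 × 4.92 × 45 = 119.56 mm
Seasonal total = 429.17 mm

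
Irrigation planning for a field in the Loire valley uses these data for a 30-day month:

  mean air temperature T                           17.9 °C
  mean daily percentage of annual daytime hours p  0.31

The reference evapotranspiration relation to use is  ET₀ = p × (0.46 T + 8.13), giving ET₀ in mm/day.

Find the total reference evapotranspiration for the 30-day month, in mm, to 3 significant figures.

152 mm

ET₀ = 0.31 × (0.46 × 17.9 + 8.13) = 0.31 × 16.364 = 5.0728 mm/d
Monthly total = 5.0728 × 30 = 152.184 mm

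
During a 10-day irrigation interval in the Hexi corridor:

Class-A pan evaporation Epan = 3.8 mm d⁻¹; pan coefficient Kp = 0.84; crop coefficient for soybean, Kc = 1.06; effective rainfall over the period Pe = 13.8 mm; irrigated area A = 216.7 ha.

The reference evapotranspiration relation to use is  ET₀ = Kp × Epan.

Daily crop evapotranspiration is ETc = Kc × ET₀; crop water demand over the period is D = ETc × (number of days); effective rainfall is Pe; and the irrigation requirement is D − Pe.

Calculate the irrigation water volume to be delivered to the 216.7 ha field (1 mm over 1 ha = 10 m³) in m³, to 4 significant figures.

ET₀ = 0.84 × 3.8 = 3.1920 mm/d
ETc = Kc × ET₀ = 1.06 × 3.1920 = 3.3835 mm/d
Crop demand D = ETc × 10 d = 3.3835 × 10 = 33.835 mm
D − Pe = 33.835 − 13.8 = 20.035 mm
Volume = 20.035 mm × 216.7 ha × 10 = 43415.8 m³

43420 m³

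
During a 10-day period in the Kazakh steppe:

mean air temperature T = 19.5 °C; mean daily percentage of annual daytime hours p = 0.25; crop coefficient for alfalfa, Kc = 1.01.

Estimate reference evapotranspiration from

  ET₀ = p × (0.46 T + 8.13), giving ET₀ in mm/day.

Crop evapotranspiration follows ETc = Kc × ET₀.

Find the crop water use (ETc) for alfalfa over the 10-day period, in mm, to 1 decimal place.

43.2 mm

ET₀ = 0.25 × (0.46 × 19.5 + 8.13) = 0.25 × 17.100 = 4.2750 mm/d
ETc = Kc × ET₀ = 1.01 × 4.2750 = 4.3178 mm/d
Over 10 days: 4.3178 × 10 = 43.178 mm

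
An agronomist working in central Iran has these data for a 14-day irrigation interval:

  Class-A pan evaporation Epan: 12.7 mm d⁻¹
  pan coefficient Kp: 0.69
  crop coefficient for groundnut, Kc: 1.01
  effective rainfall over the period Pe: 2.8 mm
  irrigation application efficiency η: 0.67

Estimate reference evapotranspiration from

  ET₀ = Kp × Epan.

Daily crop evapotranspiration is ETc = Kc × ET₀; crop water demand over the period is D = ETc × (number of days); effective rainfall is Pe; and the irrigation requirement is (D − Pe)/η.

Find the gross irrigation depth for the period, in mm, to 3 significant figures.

ET₀ = 0.69 × 12.7 = 8.7630 mm/d
ETc = Kc × ET₀ = 1.01 × 8.7630 = 8.8506 mm/d
Crop demand D = ETc × 14 d = 8.8506 × 14 = 123.908 mm
D − Pe = 123.908 − 2.8 = 121.108 mm
Gross irrigation = 121.108 / 0.67 = 180.758 mm

181 mm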